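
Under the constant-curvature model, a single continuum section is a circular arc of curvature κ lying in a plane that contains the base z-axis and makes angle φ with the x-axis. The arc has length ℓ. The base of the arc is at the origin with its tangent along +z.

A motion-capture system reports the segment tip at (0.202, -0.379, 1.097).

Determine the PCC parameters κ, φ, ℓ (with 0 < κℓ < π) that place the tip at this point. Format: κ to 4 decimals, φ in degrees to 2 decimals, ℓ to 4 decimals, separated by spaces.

ρ = √(x²+y²) = √(0.202² + -0.379²) = 0.42947
φ = atan2(y, x) mod 360° = atan2(-0.379, 0.202) = 298.0568°
|p|² = ρ² + z² = 0.42947² + 1.097² = 1.38785
κ = 2ρ / |p|² = 2×0.42947 / 1.38785 = 0.61890
θ = 2·atan2(ρ, z) = 2·atan2(0.42947, 1.097) = 0.74631 rad
ℓ = θ/κ = 0.74631/0.61890 = 1.20586

0.6189 298.06 1.2059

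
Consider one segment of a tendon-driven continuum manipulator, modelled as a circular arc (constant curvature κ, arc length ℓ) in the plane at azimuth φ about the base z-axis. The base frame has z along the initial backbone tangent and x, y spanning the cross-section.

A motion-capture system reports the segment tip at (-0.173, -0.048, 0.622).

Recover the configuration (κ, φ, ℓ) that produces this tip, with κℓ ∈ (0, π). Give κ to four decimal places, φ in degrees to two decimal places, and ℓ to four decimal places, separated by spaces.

0.8567 195.51 0.6560

ρ = √(x²+y²) = √(-0.173² + -0.048²) = 0.17954
φ = atan2(y, x) mod 360° = atan2(-0.048, -0.173) = 195.5070°
|p|² = ρ² + z² = 0.17954² + 0.622² = 0.41912
κ = 2ρ / |p|² = 2×0.17954 / 0.41912 = 0.85673
θ = 2·atan2(ρ, z) = 2·atan2(0.17954, 0.622) = 0.56201 rad
ℓ = θ/κ = 0.56201/0.85673 = 0.65599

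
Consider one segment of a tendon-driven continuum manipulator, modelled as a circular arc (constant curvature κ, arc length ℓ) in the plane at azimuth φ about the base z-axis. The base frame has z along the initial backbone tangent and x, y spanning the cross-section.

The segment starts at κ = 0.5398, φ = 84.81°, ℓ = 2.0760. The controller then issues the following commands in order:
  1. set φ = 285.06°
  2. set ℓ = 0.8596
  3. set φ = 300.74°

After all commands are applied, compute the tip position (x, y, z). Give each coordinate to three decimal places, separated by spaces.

0.100 -0.168 0.829

initial: κ=0.5398, φ=84.81°, ℓ=2.0760
cmd 1: set φ=285.06° → (κ,φ,ℓ)=(0.5398,285.06°,2.0760) → tip=(0.2719,-1.0105,1.6680)
cmd 2: set ℓ=0.8596 → (κ,φ,ℓ)=(0.5398,285.06°,0.8596) → tip=(0.0509,-0.1892,0.8291)
cmd 3: set φ=300.74° → (κ,φ,ℓ)=(0.5398,300.74°,0.8596) → tip=(0.1001,-0.1684,0.8291)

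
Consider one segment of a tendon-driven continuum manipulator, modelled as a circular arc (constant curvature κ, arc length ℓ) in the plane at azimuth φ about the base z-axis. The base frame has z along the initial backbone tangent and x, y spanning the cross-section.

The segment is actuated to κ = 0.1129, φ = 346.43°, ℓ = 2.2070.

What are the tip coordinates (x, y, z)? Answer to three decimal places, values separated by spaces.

θ = κ·ℓ = 0.1129 × 2.2070 = 0.24917 rad
ρ = (1 − cos θ)/κ = (1 − 0.96912)/0.1129 = 0.27354
z = sin θ / κ = 0.24660/0.1129 = 2.18423
x = ρ cos φ = 0.27354 × cos(346.43°) = 0.26590
y = ρ sin φ = 0.27354 × sin(346.43°) = -0.06418

0.266 -0.064 2.184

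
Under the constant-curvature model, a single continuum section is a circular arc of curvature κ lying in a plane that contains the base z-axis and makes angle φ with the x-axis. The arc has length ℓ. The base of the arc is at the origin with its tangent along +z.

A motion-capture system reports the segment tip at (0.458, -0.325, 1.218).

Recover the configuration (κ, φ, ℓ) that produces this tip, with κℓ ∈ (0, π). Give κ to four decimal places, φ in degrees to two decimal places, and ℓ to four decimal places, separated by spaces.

ρ = √(x²+y²) = √(0.458² + -0.325²) = 0.56160
φ = atan2(y, x) mod 360° = atan2(-0.325, 0.458) = 324.6402°
|p|² = ρ² + z² = 0.56160² + 1.218² = 1.79891
κ = 2ρ / |p|² = 2×0.56160 / 1.79891 = 0.62437
θ = 2·atan2(ρ, z) = 2·atan2(0.56160, 1.218) = 0.86406 rad
ℓ = θ/κ = 0.86406/0.62437 = 1.38389

0.6244 324.64 1.3839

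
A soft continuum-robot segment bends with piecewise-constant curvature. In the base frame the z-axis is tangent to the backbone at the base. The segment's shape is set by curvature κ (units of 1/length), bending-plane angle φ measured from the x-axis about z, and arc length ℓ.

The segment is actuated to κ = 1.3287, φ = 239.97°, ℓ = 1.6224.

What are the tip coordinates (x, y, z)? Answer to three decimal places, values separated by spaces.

-0.585 -1.011 0.628

θ = κ·ℓ = 1.3287 × 1.6224 = 2.15568 rad
ρ = (1 − cos θ)/κ = (1 − -0.55210)/1.3287 = 1.16814
z = sin θ / κ = 0.83377/1.3287 = 0.62751
x = ρ cos φ = 1.16814 × cos(239.97°) = -0.58460
y = ρ sin φ = 1.16814 × sin(239.97°) = -1.01133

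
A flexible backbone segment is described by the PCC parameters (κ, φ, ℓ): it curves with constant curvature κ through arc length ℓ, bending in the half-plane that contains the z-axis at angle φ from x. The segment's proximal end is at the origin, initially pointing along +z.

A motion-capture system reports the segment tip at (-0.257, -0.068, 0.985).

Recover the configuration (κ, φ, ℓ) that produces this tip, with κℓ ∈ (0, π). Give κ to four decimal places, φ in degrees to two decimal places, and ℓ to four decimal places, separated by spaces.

ρ = √(x²+y²) = √(-0.257² + -0.068²) = 0.26584
φ = atan2(y, x) mod 360° = atan2(-0.068, -0.257) = 194.8204°
|p|² = ρ² + z² = 0.26584² + 0.985² = 1.04090
κ = 2ρ / |p|² = 2×0.26584 / 1.04090 = 0.51080
θ = 2·atan2(ρ, z) = 2·atan2(0.26584, 0.985) = 0.52722 rad
ℓ = θ/κ = 0.52722/0.51080 = 1.03216

0.5108 194.82 1.0322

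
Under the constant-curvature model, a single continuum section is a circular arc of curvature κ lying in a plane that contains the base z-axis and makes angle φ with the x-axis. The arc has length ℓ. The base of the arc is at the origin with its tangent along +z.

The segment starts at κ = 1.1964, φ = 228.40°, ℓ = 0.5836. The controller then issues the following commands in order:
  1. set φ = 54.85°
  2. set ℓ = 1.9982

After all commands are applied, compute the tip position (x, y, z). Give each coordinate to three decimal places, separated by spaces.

0.833 1.183 0.570

initial: κ=1.1964, φ=228.40°, ℓ=0.5836
cmd 1: set φ=54.85° → (κ,φ,ℓ)=(1.1964,54.85°,0.5836) → tip=(0.1126,0.1599,0.5373)
cmd 2: set ℓ=1.9982 → (κ,φ,ℓ)=(1.1964,54.85°,1.9982) → tip=(0.8330,1.1830,0.5703)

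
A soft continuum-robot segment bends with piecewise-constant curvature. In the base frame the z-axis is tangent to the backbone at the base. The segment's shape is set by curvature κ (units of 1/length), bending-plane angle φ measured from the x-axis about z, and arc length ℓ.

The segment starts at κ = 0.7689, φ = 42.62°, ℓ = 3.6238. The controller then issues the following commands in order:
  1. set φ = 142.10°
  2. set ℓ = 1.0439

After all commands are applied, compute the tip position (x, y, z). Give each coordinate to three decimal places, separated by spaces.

-0.313 0.244 0.935

initial: κ=0.7689, φ=42.62°, ℓ=3.6238
cmd 1: set φ=142.10° → (κ,φ,ℓ)=(0.7689,142.10°,3.6238) → tip=(-1.9884,1.5479,0.4524)
cmd 2: set ℓ=1.0439 → (κ,φ,ℓ)=(0.7689,142.10°,1.0439) → tip=(-0.3132,0.2438,0.9354)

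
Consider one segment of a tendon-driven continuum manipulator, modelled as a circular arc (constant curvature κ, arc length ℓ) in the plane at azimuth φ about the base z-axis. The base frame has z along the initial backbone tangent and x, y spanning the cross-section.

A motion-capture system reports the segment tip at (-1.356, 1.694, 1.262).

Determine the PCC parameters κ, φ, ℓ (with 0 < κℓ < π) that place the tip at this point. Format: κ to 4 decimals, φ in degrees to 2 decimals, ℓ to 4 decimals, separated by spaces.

ρ = √(x²+y²) = √(-1.356² + 1.694²) = 2.16988
φ = atan2(y, x) mod 360° = atan2(1.694, -1.356) = 128.6763°
|p|² = ρ² + z² = 2.16988² + 1.262² = 6.30102
κ = 2ρ / |p|² = 2×2.16988 / 6.30102 = 0.68874
θ = 2·atan2(ρ, z) = 2·atan2(2.16988, 1.262) = 2.08803 rad
ℓ = θ/κ = 2.08803/0.68874 = 3.03167

0.6887 128.68 3.0317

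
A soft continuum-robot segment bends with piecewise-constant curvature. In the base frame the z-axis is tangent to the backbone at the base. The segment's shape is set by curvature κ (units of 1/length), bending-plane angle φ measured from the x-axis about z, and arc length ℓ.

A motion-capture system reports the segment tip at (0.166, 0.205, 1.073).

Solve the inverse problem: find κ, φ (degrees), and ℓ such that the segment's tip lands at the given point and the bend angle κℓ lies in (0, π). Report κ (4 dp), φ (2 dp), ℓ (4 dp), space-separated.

ρ = √(x²+y²) = √(0.166² + 0.205²) = 0.26378
φ = atan2(y, x) mod 360° = atan2(0.205, 0.166) = 51.0010°
|p|² = ρ² + z² = 0.26378² + 1.073² = 1.22091
κ = 2ρ / |p|² = 2×0.26378 / 1.22091 = 0.43211
θ = 2·atan2(ρ, z) = 2·atan2(0.26378, 1.073) = 0.48211 rad
ℓ = θ/κ = 0.48211/0.43211 = 1.11572

0.4321 51.00 1.1157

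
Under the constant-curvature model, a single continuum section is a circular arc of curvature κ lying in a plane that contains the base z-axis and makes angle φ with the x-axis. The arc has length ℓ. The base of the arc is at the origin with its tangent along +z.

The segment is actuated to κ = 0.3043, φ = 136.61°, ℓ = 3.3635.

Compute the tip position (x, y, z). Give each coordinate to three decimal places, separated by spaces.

θ = κ·ℓ = 0.3043 × 3.3635 = 1.02351 rad
ρ = (1 − cos θ)/κ = (1 − 0.52037)/0.3043 = 1.57618
z = sin θ / κ = 0.85394/0.3043 = 2.80625
x = ρ cos φ = 1.57618 × cos(136.61°) = -1.14540
y = ρ sin φ = 1.57618 × sin(136.61°) = 1.08277

-1.145 1.083 2.806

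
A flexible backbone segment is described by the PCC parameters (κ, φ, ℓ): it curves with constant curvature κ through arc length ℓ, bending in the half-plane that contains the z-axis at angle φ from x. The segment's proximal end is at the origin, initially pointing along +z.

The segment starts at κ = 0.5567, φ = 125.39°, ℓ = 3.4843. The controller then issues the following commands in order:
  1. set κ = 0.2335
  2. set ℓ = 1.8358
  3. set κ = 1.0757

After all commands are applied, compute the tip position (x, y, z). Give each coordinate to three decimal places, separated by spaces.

initial: κ=0.5567, φ=125.39°, ℓ=3.4843
cmd 1: set κ=0.2335 → (κ,φ,ℓ)=(0.2335,125.39°,3.4843) → tip=(-0.7766,1.0931,3.1124)
cmd 2: set ℓ=1.8358 → (κ,φ,ℓ)=(0.2335,125.39°,1.8358) → tip=(-0.2244,0.3159,1.7801)
cmd 3: set κ=1.0757 → (κ,φ,ℓ)=(1.0757,125.39°,1.8358) → tip=(-0.7500,1.0558,0.8548)

-0.750 1.056 0.855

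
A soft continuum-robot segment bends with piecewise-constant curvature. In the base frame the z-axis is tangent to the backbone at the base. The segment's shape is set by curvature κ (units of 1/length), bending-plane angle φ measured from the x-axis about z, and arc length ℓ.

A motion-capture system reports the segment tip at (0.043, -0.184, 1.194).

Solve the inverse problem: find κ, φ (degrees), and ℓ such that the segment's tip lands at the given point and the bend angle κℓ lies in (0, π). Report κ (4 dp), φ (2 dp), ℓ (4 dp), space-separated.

0.2586 283.15 1.2138

ρ = √(x²+y²) = √(0.043² + -0.184²) = 0.18896
φ = atan2(y, x) mod 360° = atan2(-0.184, 0.043) = 283.1537°
|p|² = ρ² + z² = 0.18896² + 1.194² = 1.46134
κ = 2ρ / |p|² = 2×0.18896 / 1.46134 = 0.25861
θ = 2·atan2(ρ, z) = 2·atan2(0.18896, 1.194) = 0.31391 rad
ℓ = θ/κ = 0.31391/0.25861 = 1.21384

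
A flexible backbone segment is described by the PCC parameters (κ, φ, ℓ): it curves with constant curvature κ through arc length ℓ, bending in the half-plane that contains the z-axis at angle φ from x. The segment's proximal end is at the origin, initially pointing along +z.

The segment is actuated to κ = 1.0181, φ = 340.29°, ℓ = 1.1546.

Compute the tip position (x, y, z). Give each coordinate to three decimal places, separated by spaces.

0.569 -0.204 0.906

θ = κ·ℓ = 1.0181 × 1.1546 = 1.17550 rad
ρ = (1 − cos θ)/κ = (1 − 0.38508)/1.0181 = 0.60398
z = sin θ / κ = 0.92288/1.0181 = 0.90647
x = ρ cos φ = 0.60398 × cos(340.29°) = 0.56860
y = ρ sin φ = 0.60398 × sin(340.29°) = -0.20370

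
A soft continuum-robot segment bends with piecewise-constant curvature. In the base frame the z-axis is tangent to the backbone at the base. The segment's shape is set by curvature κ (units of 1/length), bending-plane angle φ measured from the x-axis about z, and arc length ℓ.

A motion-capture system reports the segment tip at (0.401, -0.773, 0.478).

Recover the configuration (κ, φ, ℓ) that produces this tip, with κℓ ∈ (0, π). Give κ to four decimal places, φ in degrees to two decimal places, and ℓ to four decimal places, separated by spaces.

ρ = √(x²+y²) = √(0.401² + -0.773²) = 0.87082
φ = atan2(y, x) mod 360° = atan2(-0.773, 0.401) = 297.4184°
|p|² = ρ² + z² = 0.87082² + 0.478² = 0.98681
κ = 2ρ / |p|² = 2×0.87082 / 0.98681 = 1.76492
θ = 2·atan2(ρ, z) = 2·atan2(0.87082, 0.478) = 2.13759 rad
ℓ = θ/κ = 2.13759/1.76492 = 1.21115

1.7649 297.42 1.2112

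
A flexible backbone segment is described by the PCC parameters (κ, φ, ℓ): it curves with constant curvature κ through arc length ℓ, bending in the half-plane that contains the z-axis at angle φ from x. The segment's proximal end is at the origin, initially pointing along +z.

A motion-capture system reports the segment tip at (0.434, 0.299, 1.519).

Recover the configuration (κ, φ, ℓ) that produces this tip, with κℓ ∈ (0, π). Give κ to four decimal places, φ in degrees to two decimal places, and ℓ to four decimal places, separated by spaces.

ρ = √(x²+y²) = √(0.434² + 0.299²) = 0.52703
φ = atan2(y, x) mod 360° = atan2(0.299, 0.434) = 34.5645°
|p|² = ρ² + z² = 0.52703² + 1.519² = 2.58512
κ = 2ρ / |p|² = 2×0.52703 / 2.58512 = 0.40774
θ = 2·atan2(ρ, z) = 2·atan2(0.52703, 1.519) = 0.66792 rad
ℓ = θ/κ = 0.66792/0.40774 = 1.63811

0.4077 34.56 1.6381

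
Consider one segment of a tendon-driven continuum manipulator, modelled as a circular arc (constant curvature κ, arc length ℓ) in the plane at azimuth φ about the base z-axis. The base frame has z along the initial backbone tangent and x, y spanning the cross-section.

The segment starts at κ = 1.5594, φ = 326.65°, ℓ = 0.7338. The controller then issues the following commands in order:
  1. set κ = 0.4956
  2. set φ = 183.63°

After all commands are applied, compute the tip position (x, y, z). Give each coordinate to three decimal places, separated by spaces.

initial: κ=1.5594, φ=326.65°, ℓ=0.7338
cmd 1: set κ=0.4956 → (κ,φ,ℓ)=(0.4956,326.65°,0.7338) → tip=(0.1102,-0.0725,0.7177)
cmd 2: set φ=183.63° → (κ,φ,ℓ)=(0.4956,183.63°,0.7338) → tip=(-0.1317,-0.0084,0.7177)

-0.132 -0.008 0.718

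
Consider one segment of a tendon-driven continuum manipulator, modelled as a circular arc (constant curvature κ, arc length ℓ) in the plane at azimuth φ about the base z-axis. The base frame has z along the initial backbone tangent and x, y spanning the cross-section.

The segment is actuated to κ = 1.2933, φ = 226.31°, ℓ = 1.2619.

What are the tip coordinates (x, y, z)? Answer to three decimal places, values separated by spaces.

θ = κ·ℓ = 1.2933 × 1.2619 = 1.63202 rad
ρ = (1 − cos θ)/κ = (1 − -0.06118)/1.2933 = 0.82052
z = sin θ / κ = 0.99813/1.2933 = 0.77177
x = ρ cos φ = 0.82052 × cos(226.31°) = -0.56678
y = ρ sin φ = 0.82052 × sin(226.31°) = -0.59331

-0.567 -0.593 0.772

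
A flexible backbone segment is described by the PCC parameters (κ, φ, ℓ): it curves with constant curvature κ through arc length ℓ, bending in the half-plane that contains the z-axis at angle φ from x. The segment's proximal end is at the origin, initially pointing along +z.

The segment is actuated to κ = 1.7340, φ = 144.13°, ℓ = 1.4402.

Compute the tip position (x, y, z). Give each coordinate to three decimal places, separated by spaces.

-0.841 0.608 0.346

θ = κ·ℓ = 1.7340 × 1.4402 = 2.49731 rad
ρ = (1 − cos θ)/κ = (1 − -0.79953)/1.7340 = 1.03779
z = sin θ / κ = 0.60063/1.7340 = 0.34638
x = ρ cos φ = 1.03779 × cos(144.13°) = -0.84097
y = ρ sin φ = 1.03779 × sin(144.13°) = 0.60809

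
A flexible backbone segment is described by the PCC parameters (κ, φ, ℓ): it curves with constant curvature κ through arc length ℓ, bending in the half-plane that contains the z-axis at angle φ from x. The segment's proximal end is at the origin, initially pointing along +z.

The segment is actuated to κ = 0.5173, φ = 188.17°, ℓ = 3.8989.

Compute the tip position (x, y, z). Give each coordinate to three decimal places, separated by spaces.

-2.739 -0.393 1.744

θ = κ·ℓ = 0.5173 × 3.8989 = 2.01690 rad
ρ = (1 − cos θ)/κ = (1 − -0.43145)/0.5173 = 2.76717
z = sin θ / κ = 0.90213/0.5173 = 1.74393
x = ρ cos φ = 2.76717 × cos(188.17°) = -2.73908
y = ρ sin φ = 2.76717 × sin(188.17°) = -0.39324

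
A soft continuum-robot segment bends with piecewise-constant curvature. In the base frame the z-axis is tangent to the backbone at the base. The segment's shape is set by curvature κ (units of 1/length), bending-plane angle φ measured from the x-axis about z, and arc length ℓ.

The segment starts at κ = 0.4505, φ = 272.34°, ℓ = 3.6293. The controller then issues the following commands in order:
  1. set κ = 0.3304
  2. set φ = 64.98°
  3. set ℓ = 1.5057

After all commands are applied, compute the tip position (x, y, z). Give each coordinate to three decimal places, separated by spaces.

initial: κ=0.4505, φ=272.34°, ℓ=3.6293
cmd 1: set κ=0.3304 → (κ,φ,ℓ)=(0.3304,272.34°,3.6293) → tip=(0.0787,-1.9258,2.8200)
cmd 2: set φ=64.98° → (κ,φ,ℓ)=(0.3304,64.98°,3.6293) → tip=(0.8152,1.7466,2.8200)
cmd 3: set ℓ=1.5057 → (κ,φ,ℓ)=(0.3304,64.98°,1.5057) → tip=(0.1552,0.3324,1.4444)

0.155 0.332 1.444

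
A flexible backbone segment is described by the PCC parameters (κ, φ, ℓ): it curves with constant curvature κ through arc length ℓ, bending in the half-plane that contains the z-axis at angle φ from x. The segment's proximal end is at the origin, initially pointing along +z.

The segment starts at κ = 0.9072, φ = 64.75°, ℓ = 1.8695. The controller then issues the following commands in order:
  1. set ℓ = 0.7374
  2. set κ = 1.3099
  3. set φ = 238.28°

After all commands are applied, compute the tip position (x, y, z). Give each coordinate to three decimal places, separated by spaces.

-0.173 -0.280 0.628

initial: κ=0.9072, φ=64.75°, ℓ=1.8695
cmd 1: set ℓ=0.7374 → (κ,φ,ℓ)=(0.9072,64.75°,0.7374) → tip=(0.1013,0.2149,0.6836)
cmd 2: set κ=1.3099 → (κ,φ,ℓ)=(1.3099,64.75°,0.7374) → tip=(0.1405,0.2978,0.6280)
cmd 3: set φ=238.28° → (κ,φ,ℓ)=(1.3099,238.28°,0.7374) → tip=(-0.1731,-0.2801,0.6280)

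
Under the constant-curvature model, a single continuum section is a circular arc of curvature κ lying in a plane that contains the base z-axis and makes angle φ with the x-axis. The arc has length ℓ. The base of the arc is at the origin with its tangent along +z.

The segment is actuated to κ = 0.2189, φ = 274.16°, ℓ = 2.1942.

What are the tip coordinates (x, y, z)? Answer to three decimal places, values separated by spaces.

θ = κ·ℓ = 0.2189 × 2.1942 = 0.48031 rad
ρ = (1 − cos θ)/κ = (1 − 0.88685)/0.2189 = 0.51690
z = sin θ / κ = 0.46205/0.2189 = 2.11080
x = ρ cos φ = 0.51690 × cos(274.16°) = 0.03750
y = ρ sin φ = 0.51690 × sin(274.16°) = -0.51553

0.037 -0.516 2.111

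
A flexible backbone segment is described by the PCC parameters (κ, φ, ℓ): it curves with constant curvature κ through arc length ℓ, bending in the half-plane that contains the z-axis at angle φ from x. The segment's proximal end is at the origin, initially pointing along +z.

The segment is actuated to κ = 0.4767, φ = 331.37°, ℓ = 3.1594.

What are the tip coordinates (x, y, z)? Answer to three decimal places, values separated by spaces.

1.722 -0.940 2.093

θ = κ·ℓ = 0.4767 × 3.1594 = 1.50609 rad
ρ = (1 − cos θ)/κ = (1 − 0.06467)/0.4767 = 1.96210
z = sin θ / κ = 0.99791/0.4767 = 2.09336
x = ρ cos φ = 1.96210 × cos(331.37°) = 1.72220
y = ρ sin φ = 1.96210 × sin(331.37°) = -0.94014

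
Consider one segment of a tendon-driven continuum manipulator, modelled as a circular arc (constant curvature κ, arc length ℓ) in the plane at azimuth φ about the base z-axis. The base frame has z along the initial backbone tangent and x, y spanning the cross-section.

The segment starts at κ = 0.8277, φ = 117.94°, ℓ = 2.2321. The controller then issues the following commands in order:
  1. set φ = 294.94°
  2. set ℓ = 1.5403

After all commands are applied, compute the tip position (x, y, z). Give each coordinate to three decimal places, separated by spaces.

initial: κ=0.8277, φ=117.94°, ℓ=2.2321
cmd 1: set φ=294.94° → (κ,φ,ℓ)=(0.8277,294.94°,2.2321) → tip=(0.6486,-1.3948,1.1622)
cmd 2: set ℓ=1.5403 → (κ,φ,ℓ)=(0.8277,294.94°,1.5403) → tip=(0.3609,-0.7761,1.1557)

0.361 -0.776 1.156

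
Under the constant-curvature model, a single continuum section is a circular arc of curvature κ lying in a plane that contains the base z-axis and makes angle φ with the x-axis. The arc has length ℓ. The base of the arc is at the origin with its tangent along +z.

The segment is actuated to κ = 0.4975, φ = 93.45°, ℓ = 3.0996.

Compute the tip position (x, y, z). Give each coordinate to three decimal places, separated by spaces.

-0.117 1.949 2.009

θ = κ·ℓ = 0.4975 × 3.0996 = 1.54205 rad
ρ = (1 − cos θ)/κ = (1 − 0.02874)/0.4975 = 1.95228
z = sin θ / κ = 0.99959/0.4975 = 2.00922
x = ρ cos φ = 1.95228 × cos(93.45°) = -0.11748
y = ρ sin φ = 1.95228 × sin(93.45°) = 1.94874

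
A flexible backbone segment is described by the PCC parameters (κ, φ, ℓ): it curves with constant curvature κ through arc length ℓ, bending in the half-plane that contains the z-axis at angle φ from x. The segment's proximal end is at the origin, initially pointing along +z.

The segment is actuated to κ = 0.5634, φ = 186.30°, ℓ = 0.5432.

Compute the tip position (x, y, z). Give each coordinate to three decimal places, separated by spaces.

-0.082 -0.009 0.535

θ = κ·ℓ = 0.5634 × 0.5432 = 0.30604 rad
ρ = (1 − cos θ)/κ = (1 − 0.95353)/0.5634 = 0.08247
z = sin θ / κ = 0.30128/0.5634 = 0.53476
x = ρ cos φ = 0.08247 × cos(186.30°) = -0.08198
y = ρ sin φ = 0.08247 × sin(186.30°) = -0.00905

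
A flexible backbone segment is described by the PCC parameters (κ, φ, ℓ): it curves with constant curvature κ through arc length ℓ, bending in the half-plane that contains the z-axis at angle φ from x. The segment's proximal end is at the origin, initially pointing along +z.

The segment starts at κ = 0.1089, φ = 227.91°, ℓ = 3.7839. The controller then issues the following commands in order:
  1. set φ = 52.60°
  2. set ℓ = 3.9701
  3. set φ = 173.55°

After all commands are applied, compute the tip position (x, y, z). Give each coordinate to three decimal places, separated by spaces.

-0.840 0.095 3.848

initial: κ=0.1089, φ=227.91°, ℓ=3.7839
cmd 1: set φ=52.60° → (κ,φ,ℓ)=(0.1089,52.60°,3.7839) → tip=(0.4669,0.6106,3.6777)
cmd 2: set ℓ=3.9701 → (κ,φ,ℓ)=(0.1089,52.60°,3.9701) → tip=(0.5132,0.6712,3.8476)
cmd 3: set φ=173.55° → (κ,φ,ℓ)=(0.1089,173.55°,3.9701) → tip=(-0.8396,0.0949,3.8476)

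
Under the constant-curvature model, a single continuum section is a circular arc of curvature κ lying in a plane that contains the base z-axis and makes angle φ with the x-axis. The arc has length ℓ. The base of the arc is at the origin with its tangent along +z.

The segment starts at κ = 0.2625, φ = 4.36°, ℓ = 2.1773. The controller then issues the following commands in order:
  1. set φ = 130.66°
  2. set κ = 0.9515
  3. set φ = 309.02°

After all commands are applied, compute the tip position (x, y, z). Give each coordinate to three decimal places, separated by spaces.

initial: κ=0.2625, φ=4.36°, ℓ=2.1773
cmd 1: set φ=130.66° → (κ,φ,ℓ)=(0.2625,130.66°,2.1773) → tip=(-0.3945,0.4593,2.0607)
cmd 2: set κ=0.9515 → (κ,φ,ℓ)=(0.9515,130.66°,2.1773) → tip=(-1.0136,1.1801,0.9219)
cmd 3: set φ=309.02° → (κ,φ,ℓ)=(0.9515,309.02°,2.1773) → tip=(0.9794,-1.2086,0.9219)

0.979 -1.209 0.922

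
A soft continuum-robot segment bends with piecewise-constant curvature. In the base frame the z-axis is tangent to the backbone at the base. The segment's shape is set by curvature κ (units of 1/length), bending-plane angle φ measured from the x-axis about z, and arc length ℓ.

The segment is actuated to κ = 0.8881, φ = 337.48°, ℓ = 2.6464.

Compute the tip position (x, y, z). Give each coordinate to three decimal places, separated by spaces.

θ = κ·ℓ = 0.8881 × 2.6464 = 2.35027 rad
ρ = (1 − cos θ)/κ = (1 − -0.70290)/0.8881 = 1.91747
z = sin θ / κ = 0.71129/0.8881 = 0.80091
x = ρ cos φ = 1.91747 × cos(337.48°) = 1.77125
y = ρ sin φ = 1.91747 × sin(337.48°) = -0.73440

1.771 -0.734 0.801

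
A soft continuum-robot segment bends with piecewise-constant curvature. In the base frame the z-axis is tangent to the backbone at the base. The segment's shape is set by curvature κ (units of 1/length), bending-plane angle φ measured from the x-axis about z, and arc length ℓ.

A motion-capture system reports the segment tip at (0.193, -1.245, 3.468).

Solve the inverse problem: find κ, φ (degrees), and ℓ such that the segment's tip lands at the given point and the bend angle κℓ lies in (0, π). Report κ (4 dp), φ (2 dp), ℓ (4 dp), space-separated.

0.1851 278.81 3.7655

ρ = √(x²+y²) = √(0.193² + -1.245²) = 1.25987
φ = atan2(y, x) mod 360° = atan2(-1.245, 0.193) = 278.8119°
|p|² = ρ² + z² = 1.25987² + 3.468² = 13.61430
κ = 2ρ / |p|² = 2×1.25987 / 13.61430 = 0.18508
θ = 2·atan2(ρ, z) = 2·atan2(1.25987, 3.468) = 0.69692 rad
ℓ = θ/κ = 0.69692/0.18508 = 3.76550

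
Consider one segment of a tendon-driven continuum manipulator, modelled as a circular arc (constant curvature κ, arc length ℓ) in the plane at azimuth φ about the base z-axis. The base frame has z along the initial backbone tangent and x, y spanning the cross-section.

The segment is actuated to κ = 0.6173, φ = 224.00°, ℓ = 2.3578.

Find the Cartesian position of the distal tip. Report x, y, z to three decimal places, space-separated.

-1.031 -0.996 1.609

θ = κ·ℓ = 0.6173 × 2.3578 = 1.45547 rad
ρ = (1 − cos θ)/κ = (1 − 0.11507)/0.6173 = 1.43355
z = sin θ / κ = 0.99336/0.6173 = 1.60920
x = ρ cos φ = 1.43355 × cos(224.00°) = -1.03121
y = ρ sin φ = 1.43355 × sin(224.00°) = -0.99583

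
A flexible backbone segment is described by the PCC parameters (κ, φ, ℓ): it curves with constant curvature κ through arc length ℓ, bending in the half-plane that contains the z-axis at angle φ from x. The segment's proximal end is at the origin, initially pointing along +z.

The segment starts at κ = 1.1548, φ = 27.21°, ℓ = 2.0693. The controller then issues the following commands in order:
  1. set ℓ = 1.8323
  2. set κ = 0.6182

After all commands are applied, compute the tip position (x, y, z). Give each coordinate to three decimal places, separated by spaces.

0.828 0.426 1.465

initial: κ=1.1548, φ=27.21°, ℓ=2.0693
cmd 1: set ℓ=1.8323 → (κ,φ,ℓ)=(1.1548,27.21°,1.8323) → tip=(1.1695,0.6013,0.7404)
cmd 2: set κ=0.6182 → (κ,φ,ℓ)=(0.6182,27.21°,1.8323) → tip=(0.8284,0.4259,1.4649)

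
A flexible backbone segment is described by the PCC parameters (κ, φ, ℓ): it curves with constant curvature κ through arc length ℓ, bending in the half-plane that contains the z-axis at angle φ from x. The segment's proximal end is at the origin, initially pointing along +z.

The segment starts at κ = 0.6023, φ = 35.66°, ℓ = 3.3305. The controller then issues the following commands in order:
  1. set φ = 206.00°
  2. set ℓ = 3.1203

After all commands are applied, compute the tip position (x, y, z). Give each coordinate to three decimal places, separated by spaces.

initial: κ=0.6023, φ=35.66°, ℓ=3.3305
cmd 1: set φ=206.00° → (κ,φ,ℓ)=(0.6023,206.00°,3.3305) → tip=(-2.1213,-1.0347,1.5056)
cmd 2: set ℓ=3.1203 → (κ,φ,ℓ)=(0.6023,206.00°,3.1203) → tip=(-1.9455,-0.9489,1.5819)

-1.945 -0.949 1.582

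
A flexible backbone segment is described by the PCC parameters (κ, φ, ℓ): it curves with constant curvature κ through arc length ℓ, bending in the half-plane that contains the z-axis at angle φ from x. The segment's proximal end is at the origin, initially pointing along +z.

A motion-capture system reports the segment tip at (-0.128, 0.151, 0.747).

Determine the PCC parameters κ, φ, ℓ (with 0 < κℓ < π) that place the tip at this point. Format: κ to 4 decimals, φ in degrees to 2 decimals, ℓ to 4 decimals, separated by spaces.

0.6629 130.29 0.7815

ρ = √(x²+y²) = √(-0.128² + 0.151²) = 0.19795
φ = atan2(y, x) mod 360° = atan2(0.151, -0.128) = 130.2873°
|p|² = ρ² + z² = 0.19795² + 0.747² = 0.59719
κ = 2ρ / |p|² = 2×0.19795 / 0.59719 = 0.66294
θ = 2·atan2(ρ, z) = 2·atan2(0.19795, 0.747) = 0.51808 rad
ℓ = θ/κ = 0.51808/0.66294 = 0.78149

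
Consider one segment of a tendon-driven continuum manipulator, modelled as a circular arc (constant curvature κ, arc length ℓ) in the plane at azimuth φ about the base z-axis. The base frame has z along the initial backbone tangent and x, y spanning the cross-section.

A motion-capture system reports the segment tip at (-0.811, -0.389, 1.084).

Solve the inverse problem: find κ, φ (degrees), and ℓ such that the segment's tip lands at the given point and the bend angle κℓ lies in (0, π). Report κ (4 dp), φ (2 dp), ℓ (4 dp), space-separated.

ρ = √(x²+y²) = √(-0.811² + -0.389²) = 0.89947
φ = atan2(y, x) mod 360° = atan2(-0.389, -0.811) = 205.6249°
|p|² = ρ² + z² = 0.89947² + 1.084² = 1.98410
κ = 2ρ / |p|² = 2×0.89947 / 1.98410 = 0.90668
θ = 2·atan2(ρ, z) = 2·atan2(0.89947, 1.084) = 1.38526 rad
ℓ = θ/κ = 1.38526/0.90668 = 1.52784

0.9067 205.62 1.5278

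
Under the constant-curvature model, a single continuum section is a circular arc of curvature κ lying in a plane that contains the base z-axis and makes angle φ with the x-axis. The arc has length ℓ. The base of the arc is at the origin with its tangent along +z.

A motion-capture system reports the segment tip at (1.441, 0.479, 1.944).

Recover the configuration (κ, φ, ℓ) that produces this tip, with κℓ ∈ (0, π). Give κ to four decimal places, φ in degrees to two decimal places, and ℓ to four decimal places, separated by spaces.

0.4991 18.39 2.6573

ρ = √(x²+y²) = √(1.441² + 0.479²) = 1.51853
φ = atan2(y, x) mod 360° = atan2(0.479, 1.441) = 18.3872°
|p|² = ρ² + z² = 1.51853² + 1.944² = 6.08506
κ = 2ρ / |p|² = 2×1.51853 / 6.08506 = 0.49910
θ = 2·atan2(ρ, z) = 2·atan2(1.51853, 1.944) = 1.32626 rad
ℓ = θ/κ = 1.32626/0.49910 = 2.65731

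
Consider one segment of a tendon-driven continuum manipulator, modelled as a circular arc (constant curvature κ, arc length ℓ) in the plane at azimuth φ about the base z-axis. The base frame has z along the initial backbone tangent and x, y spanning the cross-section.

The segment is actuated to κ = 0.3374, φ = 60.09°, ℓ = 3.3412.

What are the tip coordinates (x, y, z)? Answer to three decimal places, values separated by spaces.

θ = κ·ℓ = 0.3374 × 3.3412 = 1.12732 rad
ρ = (1 − cos θ)/κ = (1 − 0.42908)/0.3374 = 1.69211
z = sin θ / κ = 0.90327/0.3374 = 2.67714
x = ρ cos φ = 1.69211 × cos(60.09°) = 0.84375
y = ρ sin φ = 1.69211 × sin(60.09°) = 1.46674

0.844 1.467 2.677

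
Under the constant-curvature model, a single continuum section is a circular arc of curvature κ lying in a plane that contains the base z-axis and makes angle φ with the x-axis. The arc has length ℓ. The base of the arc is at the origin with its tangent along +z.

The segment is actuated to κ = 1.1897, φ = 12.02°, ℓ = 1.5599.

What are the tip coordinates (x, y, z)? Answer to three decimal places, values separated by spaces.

θ = κ·ℓ = 1.1897 × 1.5599 = 1.85581 rad
ρ = (1 − cos θ)/κ = (1 − -0.28117)/1.1897 = 1.07689
z = sin θ / κ = 0.95966/1.1897 = 0.80664
x = ρ cos φ = 1.07689 × cos(12.02°) = 1.05328
y = ρ sin φ = 1.07689 × sin(12.02°) = 0.22427

1.053 0.224 0.807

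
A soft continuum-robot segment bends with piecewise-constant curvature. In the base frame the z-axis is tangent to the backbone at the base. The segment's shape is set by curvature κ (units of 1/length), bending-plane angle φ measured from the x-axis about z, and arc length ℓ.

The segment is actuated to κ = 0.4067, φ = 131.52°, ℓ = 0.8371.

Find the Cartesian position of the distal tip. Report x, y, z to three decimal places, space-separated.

-0.094 0.106 0.821

θ = κ·ℓ = 0.4067 × 0.8371 = 0.34045 rad
ρ = (1 − cos θ)/κ = (1 − 0.94260)/0.4067 = 0.14112
z = sin θ / κ = 0.33391/0.4067 = 0.82102
x = ρ cos φ = 0.14112 × cos(131.52°) = -0.09355
y = ρ sin φ = 0.14112 × sin(131.52°) = 0.10566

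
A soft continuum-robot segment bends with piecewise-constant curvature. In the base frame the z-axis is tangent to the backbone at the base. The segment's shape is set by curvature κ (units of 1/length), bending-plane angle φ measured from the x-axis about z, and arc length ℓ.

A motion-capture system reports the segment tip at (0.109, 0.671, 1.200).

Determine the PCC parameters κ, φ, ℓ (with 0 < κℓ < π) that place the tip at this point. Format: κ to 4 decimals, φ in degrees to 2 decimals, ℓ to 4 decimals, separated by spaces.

0.7148 80.77 1.4422

ρ = √(x²+y²) = √(0.109² + 0.671²) = 0.67980
φ = atan2(y, x) mod 360° = atan2(0.671, 0.109) = 80.7732°
|p|² = ρ² + z² = 0.67980² + 1.200² = 1.90212
κ = 2ρ / |p|² = 2×0.67980 / 1.90212 = 0.71478
θ = 2·atan2(ρ, z) = 2·atan2(0.67980, 1.200) = 1.03084 rad
ℓ = θ/κ = 1.03084/0.71478 = 1.44219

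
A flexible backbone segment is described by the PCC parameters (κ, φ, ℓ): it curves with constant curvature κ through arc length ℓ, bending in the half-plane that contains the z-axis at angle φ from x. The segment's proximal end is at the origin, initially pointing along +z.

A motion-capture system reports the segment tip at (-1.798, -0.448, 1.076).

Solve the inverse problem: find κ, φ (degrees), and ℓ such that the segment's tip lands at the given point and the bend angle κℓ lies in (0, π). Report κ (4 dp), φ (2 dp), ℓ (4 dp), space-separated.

ρ = √(x²+y²) = √(-1.798² + -0.448²) = 1.85297
φ = atan2(y, x) mod 360° = atan2(-0.448, -1.798) = 193.9912°
|p|² = ρ² + z² = 1.85297² + 1.076² = 4.59128
κ = 2ρ / |p|² = 2×1.85297 / 4.59128 = 0.80717
θ = 2·atan2(ρ, z) = 2·atan2(1.85297, 1.076) = 2.08939 rad
ℓ = θ/κ = 2.08939/0.80717 = 2.58854

0.8072 193.99 2.5885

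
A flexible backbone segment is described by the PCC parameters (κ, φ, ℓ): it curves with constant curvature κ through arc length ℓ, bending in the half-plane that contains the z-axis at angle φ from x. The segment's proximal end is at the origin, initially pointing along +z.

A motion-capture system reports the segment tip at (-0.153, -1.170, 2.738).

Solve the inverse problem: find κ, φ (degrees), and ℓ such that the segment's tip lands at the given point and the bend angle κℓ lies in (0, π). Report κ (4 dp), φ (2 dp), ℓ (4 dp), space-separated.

0.2655 262.55 3.0653

ρ = √(x²+y²) = √(-0.153² + -1.170²) = 1.17996
φ = atan2(y, x) mod 360° = atan2(-1.170, -0.153) = 262.5498°
|p|² = ρ² + z² = 1.17996² + 2.738² = 8.88895
κ = 2ρ / |p|² = 2×1.17996 / 8.88895 = 0.26549
θ = 2·atan2(ρ, z) = 2·atan2(1.17996, 2.738) = 0.81381 rad
ℓ = θ/κ = 0.81381/0.26549 = 3.06533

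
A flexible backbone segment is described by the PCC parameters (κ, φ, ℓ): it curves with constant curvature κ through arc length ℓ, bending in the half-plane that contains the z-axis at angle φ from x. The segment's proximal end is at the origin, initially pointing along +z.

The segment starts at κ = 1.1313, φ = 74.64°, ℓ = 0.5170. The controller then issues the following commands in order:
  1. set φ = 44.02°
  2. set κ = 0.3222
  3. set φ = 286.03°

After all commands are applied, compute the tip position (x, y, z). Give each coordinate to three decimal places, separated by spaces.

0.012 -0.041 0.515

initial: κ=1.1313, φ=74.64°, ℓ=0.5170
cmd 1: set φ=44.02° → (κ,φ,ℓ)=(1.1313,44.02°,0.5170) → tip=(0.1057,0.1021,0.4880)
cmd 2: set κ=0.3222 → (κ,φ,ℓ)=(0.3222,44.02°,0.5170) → tip=(0.0309,0.0299,0.5146)
cmd 3: set φ=286.03° → (κ,φ,ℓ)=(0.3222,286.03°,0.5170) → tip=(0.0119,-0.0413,0.5146)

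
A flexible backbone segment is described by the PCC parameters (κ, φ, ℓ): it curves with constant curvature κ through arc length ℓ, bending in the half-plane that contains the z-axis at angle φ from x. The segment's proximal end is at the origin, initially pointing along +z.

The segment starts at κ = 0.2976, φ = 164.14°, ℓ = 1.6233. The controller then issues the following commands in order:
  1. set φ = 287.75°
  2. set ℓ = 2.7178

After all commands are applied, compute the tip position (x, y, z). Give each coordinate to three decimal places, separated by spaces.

0.317 -0.991 2.431

initial: κ=0.2976, φ=164.14°, ℓ=1.6233
cmd 1: set φ=287.75° → (κ,φ,ℓ)=(0.2976,287.75°,1.6233) → tip=(0.1172,-0.3662,1.5609)
cmd 2: set ℓ=2.7178 → (κ,φ,ℓ)=(0.2976,287.75°,2.7178) → tip=(0.3172,-0.9909,2.4310)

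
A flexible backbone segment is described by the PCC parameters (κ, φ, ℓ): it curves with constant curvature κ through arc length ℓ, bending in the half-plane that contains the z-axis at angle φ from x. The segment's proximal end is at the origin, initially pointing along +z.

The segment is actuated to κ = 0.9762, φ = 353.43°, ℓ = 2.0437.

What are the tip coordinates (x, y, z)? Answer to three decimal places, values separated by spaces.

θ = κ·ℓ = 0.9762 × 2.0437 = 1.99506 rad
ρ = (1 − cos θ)/κ = (1 − -0.41165)/0.9762 = 1.44607
z = sin θ / κ = 0.91134/0.9762 = 0.93356
x = ρ cos φ = 1.44607 × cos(353.43°) = 1.43657
y = ρ sin φ = 1.44607 × sin(353.43°) = -0.16545

1.437 -0.165 0.934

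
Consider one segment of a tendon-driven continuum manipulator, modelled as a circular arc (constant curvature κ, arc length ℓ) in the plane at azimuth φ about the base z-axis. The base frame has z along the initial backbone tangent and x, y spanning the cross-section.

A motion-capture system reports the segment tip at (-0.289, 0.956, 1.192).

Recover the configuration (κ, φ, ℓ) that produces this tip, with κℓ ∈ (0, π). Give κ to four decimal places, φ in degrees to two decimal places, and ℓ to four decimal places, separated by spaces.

ρ = √(x²+y²) = √(-0.289² + 0.956²) = 0.99873
φ = atan2(y, x) mod 360° = atan2(0.956, -0.289) = 106.8201°
|p|² = ρ² + z² = 0.99873² + 1.192² = 2.41832
κ = 2ρ / |p|² = 2×0.99873 / 2.41832 = 0.82597
θ = 2·atan2(ρ, z) = 2·atan2(0.99873, 1.192) = 1.39481 rad
ℓ = θ/κ = 1.39481/0.82597 = 1.68869

0.8260 106.82 1.6887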